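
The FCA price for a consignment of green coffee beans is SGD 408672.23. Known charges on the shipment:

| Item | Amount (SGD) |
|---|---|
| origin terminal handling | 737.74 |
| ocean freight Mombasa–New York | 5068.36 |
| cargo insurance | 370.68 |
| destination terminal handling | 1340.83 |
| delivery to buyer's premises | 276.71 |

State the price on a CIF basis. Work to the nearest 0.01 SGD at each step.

CIF price: SGD 414849.01

Not relevant to the conversion: destination terminal, delivery — on the buyer under both terms; not part of either seller's price.
From FCA to CIF, the seller additionally bears: origin terminal, freight, insurance.
CIF price = 408672.23 + 737.74 + 5068.36 + 370.68 = 414849.01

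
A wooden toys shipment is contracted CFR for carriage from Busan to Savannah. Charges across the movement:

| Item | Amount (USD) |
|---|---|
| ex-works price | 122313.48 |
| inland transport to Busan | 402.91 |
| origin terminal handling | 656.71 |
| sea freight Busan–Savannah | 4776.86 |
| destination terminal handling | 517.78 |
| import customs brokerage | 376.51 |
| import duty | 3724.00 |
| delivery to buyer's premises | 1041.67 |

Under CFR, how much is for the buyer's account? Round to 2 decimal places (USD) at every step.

CFR: the seller pays costs through ocean freight to the destination port, but not insurance.
Seller's account: goods 122313.48 + inland to port 402.91 + origin terminal 656.71 + freight 4776.86 = 128149.96
Buyer's account: destination terminal 517.78 + brokerage 376.51 + duty 3724.00 + delivery 1041.67 = 5659.96

Buyer's account: USD 5659.96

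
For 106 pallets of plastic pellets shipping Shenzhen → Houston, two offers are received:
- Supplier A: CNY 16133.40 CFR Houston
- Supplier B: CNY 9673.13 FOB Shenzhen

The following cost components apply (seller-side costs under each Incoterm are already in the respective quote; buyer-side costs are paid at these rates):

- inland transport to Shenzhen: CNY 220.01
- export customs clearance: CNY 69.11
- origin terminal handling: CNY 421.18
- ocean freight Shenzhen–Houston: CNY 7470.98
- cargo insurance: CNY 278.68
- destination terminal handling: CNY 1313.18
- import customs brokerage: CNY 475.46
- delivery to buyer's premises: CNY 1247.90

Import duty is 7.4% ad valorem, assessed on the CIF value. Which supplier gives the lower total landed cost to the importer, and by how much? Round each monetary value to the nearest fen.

Supplier A (CFR):
CIF value = CFR price + insurance = 16133.40 + 278.68 = 16412.08
Import duty = 16412.08 × 7.4% = 1214.49
Buyer bears (A): 278.68 + 1313.18 + 475.46 + 1247.90 = 3315.22
Landed cost (A) = invoice 16133.40 + 3315.22 + duty 1214.49 = 20663.11
Supplier B (FOB):
CIF value = FOB price + freight + insurance = 9673.13 + 7470.98 + 278.68 = 17422.79
Import duty = 17422.79 × 7.4% = 1289.29
Buyer bears (B): 7470.98 + 278.68 + 1313.18 + 475.46 + 1247.90 = 10786.20
Landed cost (B) = invoice 9673.13 + 10786.20 + duty 1289.29 = 21748.62
Difference = |20663.11 − 21748.62| = 1085.51

Supplier A is cheaper by CNY 1085.51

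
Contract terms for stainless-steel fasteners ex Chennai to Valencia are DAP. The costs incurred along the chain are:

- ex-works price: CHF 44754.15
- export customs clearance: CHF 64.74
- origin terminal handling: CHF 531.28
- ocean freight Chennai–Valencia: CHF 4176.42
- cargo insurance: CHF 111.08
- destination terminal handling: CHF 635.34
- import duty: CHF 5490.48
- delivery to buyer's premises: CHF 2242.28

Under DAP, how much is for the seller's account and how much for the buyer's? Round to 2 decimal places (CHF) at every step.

DAP: the seller bears all costs to the named destination except import duty and clearance.
Seller's account: goods 44754.15 + export clearance 64.74 + origin terminal 531.28 + freight 4176.42 + insurance 111.08 + destination terminal 635.34 + delivery 2242.28 = 52515.29
Buyer's account: duty 5490.48 = 5490.48

Seller: CHF 52515.29; buyer: CHF 5490.48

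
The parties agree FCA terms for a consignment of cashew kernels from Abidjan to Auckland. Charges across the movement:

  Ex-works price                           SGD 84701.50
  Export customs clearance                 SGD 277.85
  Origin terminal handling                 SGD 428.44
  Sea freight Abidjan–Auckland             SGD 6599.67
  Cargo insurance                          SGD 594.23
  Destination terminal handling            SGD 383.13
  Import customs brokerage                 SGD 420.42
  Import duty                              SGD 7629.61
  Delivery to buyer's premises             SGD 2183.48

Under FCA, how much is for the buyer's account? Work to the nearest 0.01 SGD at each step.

FCA: the seller delivers export-cleared goods to the carrier; the buyer bears costs from that point.
Seller's account: goods 84701.50 + export clearance 277.85 = 84979.35
Buyer's account: origin terminal 428.44 + freight 6599.67 + insurance 594.23 + destination terminal 383.13 + brokerage 420.42 + duty 7629.61 + delivery 2183.48 = 18238.98

Buyer's account: SGD 18238.98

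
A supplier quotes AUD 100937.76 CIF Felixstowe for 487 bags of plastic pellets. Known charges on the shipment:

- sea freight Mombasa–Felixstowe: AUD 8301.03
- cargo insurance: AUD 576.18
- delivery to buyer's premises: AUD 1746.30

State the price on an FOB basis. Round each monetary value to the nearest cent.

FOB price: AUD 92060.55

Not relevant to the conversion: delivery — on the buyer under both terms; not part of either seller's price.
From CIF to FOB, the seller no longer bears: freight, insurance.
FOB price = 100937.76 − 8301.03 − 576.18 = 92060.55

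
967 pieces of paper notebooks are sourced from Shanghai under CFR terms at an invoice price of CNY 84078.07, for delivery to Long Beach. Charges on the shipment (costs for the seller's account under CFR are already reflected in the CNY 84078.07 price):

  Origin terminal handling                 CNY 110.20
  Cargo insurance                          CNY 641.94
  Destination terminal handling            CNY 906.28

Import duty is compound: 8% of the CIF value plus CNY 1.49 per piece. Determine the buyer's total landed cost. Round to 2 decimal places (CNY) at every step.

CFR: the seller pays costs through ocean freight to the destination port, but not insurance.
Already in the invoice (seller's account under CFR): origin terminal — exclude.
CIF value = CFR price + insurance = 84078.07 + 641.94 = 84720.01
Ad valorem component: 84720.01 × 8% = 6777.60
Specific component: 967 × 1.49 = 1440.83
Import duty = 6777.60 + 1440.83 = 8218.43
Buyer bears: insurance 641.94 + destination terminal 906.28 + duty 8218.43 = 9766.65
Landed cost = invoice 84078.07 + 9766.65 = 93844.72

Total landed cost: CNY 93844.72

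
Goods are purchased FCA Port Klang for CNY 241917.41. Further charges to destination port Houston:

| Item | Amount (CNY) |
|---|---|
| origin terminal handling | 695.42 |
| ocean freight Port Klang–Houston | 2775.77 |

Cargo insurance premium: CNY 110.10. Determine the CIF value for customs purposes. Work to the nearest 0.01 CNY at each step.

CIF value: CNY 245498.70

CIF = FCA price + pre-shipment costs + freight + insurance
CIF = 241917.41 + 695.42 + 2775.77 + 110.10 = 245498.70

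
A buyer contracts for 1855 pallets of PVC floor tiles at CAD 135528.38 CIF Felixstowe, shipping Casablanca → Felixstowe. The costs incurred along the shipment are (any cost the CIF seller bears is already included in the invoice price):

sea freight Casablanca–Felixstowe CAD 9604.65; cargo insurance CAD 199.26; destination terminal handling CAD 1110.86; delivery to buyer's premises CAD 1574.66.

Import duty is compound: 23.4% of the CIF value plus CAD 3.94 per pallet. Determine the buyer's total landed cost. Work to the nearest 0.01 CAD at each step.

Total landed cost: CAD 177236.24

CIF: the seller pays costs through ocean freight and marine insurance to the destination port.
Already in the invoice (seller's account under CIF): freight, insurance — exclude.
The CIF price already equals the CIF value: 135528.38
Ad valorem component: 135528.38 × 23.4% = 31713.64
Specific component: 1855 × 3.94 = 7308.70
Import duty = 31713.64 + 7308.70 = 39022.34
Buyer bears: destination terminal 1110.86 + delivery 1574.66 + duty 39022.34 = 41707.86
Landed cost = invoice 135528.38 + 41707.86 = 177236.24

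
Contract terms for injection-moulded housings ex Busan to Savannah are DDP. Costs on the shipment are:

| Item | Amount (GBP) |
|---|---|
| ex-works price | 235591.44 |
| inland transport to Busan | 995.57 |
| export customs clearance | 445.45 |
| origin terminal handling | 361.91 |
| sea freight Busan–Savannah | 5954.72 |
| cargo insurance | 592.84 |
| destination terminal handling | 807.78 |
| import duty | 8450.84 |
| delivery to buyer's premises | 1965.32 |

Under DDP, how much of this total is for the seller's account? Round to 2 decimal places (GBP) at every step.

DDP: the seller bears all costs including import duty.
Seller's account: goods 235591.44 + inland to port 995.57 + export clearance 445.45 + origin terminal 361.91 + freight 5954.72 + insurance 592.84 + destination terminal 807.78 + duty 8450.84 + delivery 1965.32 = 255165.87
Buyer's account: 0.00

Seller's account: GBP 255165.87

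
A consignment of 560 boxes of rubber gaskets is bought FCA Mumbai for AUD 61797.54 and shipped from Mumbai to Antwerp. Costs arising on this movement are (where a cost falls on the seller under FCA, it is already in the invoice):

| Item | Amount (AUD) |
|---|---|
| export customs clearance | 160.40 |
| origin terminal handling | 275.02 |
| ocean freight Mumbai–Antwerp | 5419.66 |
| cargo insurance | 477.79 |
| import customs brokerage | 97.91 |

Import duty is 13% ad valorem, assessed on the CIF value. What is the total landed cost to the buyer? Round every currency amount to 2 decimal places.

Total landed cost: AUD 76904.02

FCA: the seller delivers export-cleared goods to the carrier; the buyer bears costs from that point.
Already in the invoice (seller's account under FCA): export clearance — exclude.
CIF value = FCA price + origin terminal + freight + insurance = 61797.54 + 275.02 + 5419.66 + 477.79 = 67970.01
Import duty = 67970.01 × 13% = 8836.10
Buyer bears: origin terminal 275.02 + freight 5419.66 + insurance 477.79 + brokerage 97.91 + duty 8836.10 = 15106.48
Landed cost = invoice 61797.54 + 15106.48 = 76904.02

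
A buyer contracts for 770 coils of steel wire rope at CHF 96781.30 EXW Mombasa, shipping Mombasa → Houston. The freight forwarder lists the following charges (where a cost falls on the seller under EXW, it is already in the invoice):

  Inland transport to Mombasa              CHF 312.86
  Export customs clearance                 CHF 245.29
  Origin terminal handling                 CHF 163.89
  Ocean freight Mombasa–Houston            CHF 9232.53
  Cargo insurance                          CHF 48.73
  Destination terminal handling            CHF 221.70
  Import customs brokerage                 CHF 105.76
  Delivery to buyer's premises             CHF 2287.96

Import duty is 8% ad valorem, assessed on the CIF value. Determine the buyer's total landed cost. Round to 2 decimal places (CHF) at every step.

EXW: the seller makes goods available at their premises; the buyer bears all onward costs.
CIF value = EXW price + inland to port + export clearance + origin terminal + freight + insurance = 96781.30 + 312.86 + 245.29 + 163.89 + 9232.53 + 48.73 = 106784.60
Import duty = 106784.60 × 8% = 8542.77
Buyer bears: inland to port 312.86 + export clearance 245.29 + origin terminal 163.89 + freight 9232.53 + insurance 48.73 + destination terminal 221.70 + brokerage 105.76 + delivery 2287.96 + duty 8542.77 = 21161.49
Landed cost = invoice 96781.30 + 21161.49 = 117942.79

Total landed cost: CHF 117942.79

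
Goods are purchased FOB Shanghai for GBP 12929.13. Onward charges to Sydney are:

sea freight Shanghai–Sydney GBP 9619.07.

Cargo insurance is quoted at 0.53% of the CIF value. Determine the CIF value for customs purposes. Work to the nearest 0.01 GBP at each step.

Let C be the CIF value. C = FOB price + freight + 0.53% × C
C − 0.53% × C = 12929.13 + 9619.07
0.9947 × C = 22548.20
C = 22548.20 / 0.9947 = 22668.34
Insurance premium = 0.53% × 22668.34 = 120.14

CIF value: GBP 22668.34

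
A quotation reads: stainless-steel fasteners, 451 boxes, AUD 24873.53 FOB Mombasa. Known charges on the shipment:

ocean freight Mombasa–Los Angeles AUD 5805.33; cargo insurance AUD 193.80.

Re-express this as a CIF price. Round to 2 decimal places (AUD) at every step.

From FOB to CIF, the seller additionally bears: freight, insurance.
CIF price = 24873.53 + 5805.33 + 193.80 = 30872.66

CIF price: AUD 30872.66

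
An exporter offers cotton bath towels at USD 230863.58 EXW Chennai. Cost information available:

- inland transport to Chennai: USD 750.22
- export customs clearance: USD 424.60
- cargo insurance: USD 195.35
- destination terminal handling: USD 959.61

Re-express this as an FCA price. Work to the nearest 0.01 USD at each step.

Not relevant to the conversion: destination terminal, insurance — on the buyer under both terms; not part of either seller's price.
From EXW to FCA, the seller additionally bears: inland to port, export clearance.
FCA price = 230863.58 + 750.22 + 424.60 = 232038.40

FCA price: USD 232038.40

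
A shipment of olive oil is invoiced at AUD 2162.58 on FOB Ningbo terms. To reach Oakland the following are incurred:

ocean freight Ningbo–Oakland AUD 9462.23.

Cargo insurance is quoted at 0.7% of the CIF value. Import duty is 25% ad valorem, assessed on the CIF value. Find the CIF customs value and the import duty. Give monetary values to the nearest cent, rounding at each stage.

Let C be the CIF value. C = FOB price + freight + 0.7% × C
C − 0.7% × C = 2162.58 + 9462.23
0.993 × C = 11624.81
C = 11624.81 / 0.993 = 11706.76
Insurance premium = 0.7% × 11706.76 = 81.95
Import duty = 11706.76 × 25% = 2926.69

CIF value: AUD 11706.76; import duty: AUD 2926.69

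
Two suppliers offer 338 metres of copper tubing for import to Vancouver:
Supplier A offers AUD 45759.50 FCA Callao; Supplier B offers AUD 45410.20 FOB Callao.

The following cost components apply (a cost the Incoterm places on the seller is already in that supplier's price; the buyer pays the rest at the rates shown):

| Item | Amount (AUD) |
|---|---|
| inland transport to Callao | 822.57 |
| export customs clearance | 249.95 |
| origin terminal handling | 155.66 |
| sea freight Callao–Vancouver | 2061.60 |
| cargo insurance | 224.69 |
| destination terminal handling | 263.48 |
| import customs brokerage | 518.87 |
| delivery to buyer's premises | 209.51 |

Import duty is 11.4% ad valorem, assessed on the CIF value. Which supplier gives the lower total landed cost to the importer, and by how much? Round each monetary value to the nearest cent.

Supplier A (FCA):
CIF value = FCA price + origin terminal + freight + insurance = 45759.50 + 155.66 + 2061.60 + 224.69 = 48201.45
Import duty = 48201.45 × 11.4% = 5494.97
Buyer bears (A): 155.66 + 2061.60 + 224.69 + 263.48 + 518.87 + 209.51 = 3433.81
Landed cost (A) = invoice 45759.50 + 3433.81 + duty 5494.97 = 54688.28
Supplier B (FOB):
CIF value = FOB price + freight + insurance = 45410.20 + 2061.60 + 224.69 = 47696.49
Import duty = 47696.49 × 11.4% = 5437.40
Buyer bears (B): 2061.60 + 224.69 + 263.48 + 518.87 + 209.51 = 3278.15
Landed cost (B) = invoice 45410.20 + 3278.15 + duty 5437.40 = 54125.75
Difference = |54688.28 − 54125.75| = 562.53

Supplier B is cheaper by AUD 562.53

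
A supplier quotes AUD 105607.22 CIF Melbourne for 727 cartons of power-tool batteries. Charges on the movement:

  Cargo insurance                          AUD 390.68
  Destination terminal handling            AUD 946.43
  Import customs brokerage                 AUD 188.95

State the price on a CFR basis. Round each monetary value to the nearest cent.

CFR price: AUD 105216.54

Not relevant to the conversion: destination terminal, brokerage — on the buyer under both terms; not part of either seller's price.
From CIF to CFR, the seller no longer bears: insurance.
CFR price = 105607.22 − 390.68 = 105216.54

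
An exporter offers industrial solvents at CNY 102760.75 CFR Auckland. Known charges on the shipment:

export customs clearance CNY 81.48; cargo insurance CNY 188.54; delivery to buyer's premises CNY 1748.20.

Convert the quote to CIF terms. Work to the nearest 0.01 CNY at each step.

CIF price: CNY 102949.29

Not relevant to the conversion: export clearance — on the seller under both CFR and CIF; already in the CFR price and stays in the CIF price. delivery — on the buyer under both terms; not part of either seller's price.
From CFR to CIF, the seller additionally bears: insurance.
CIF price = 102760.75 + 188.54 = 102949.29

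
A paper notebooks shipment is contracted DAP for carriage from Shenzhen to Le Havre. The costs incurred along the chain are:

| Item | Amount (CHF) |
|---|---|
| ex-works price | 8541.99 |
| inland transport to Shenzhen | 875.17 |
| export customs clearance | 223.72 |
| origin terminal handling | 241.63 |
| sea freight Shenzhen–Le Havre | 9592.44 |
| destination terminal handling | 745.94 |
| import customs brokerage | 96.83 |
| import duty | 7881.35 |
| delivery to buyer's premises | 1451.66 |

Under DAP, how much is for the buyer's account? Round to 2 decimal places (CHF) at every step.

DAP: the seller bears all costs to the named destination except import duty and clearance.
Seller's account: goods 8541.99 + inland to port 875.17 + export clearance 223.72 + origin terminal 241.63 + freight 9592.44 + destination terminal 745.94 + delivery 1451.66 = 21672.55
Buyer's account: brokerage 96.83 + duty 7881.35 = 7978.18

Buyer's account: CHF 7978.18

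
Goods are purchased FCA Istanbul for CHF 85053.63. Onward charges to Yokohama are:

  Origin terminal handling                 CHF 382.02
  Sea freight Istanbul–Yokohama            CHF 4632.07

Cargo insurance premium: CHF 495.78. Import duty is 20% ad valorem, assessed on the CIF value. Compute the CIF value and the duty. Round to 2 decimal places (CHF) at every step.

CIF value: CHF 90563.50; import duty: CHF 18112.70

CIF = FCA price + pre-shipment costs + freight + insurance
CIF = 85053.63 + 382.02 + 4632.07 + 495.78 = 90563.50
Import duty = 90563.50 × 20% = 18112.70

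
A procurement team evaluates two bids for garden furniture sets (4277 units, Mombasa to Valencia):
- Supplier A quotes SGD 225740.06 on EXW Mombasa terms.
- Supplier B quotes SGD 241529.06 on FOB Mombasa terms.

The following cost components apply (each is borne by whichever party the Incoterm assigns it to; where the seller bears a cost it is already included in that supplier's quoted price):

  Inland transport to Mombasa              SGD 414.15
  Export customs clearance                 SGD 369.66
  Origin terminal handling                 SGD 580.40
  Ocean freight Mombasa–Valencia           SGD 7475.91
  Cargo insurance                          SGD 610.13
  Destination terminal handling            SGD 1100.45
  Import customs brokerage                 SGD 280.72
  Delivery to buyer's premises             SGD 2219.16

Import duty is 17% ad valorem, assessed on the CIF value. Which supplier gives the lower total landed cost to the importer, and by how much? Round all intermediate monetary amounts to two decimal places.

Supplier A is cheaper by SGD 16877.01

Supplier A (EXW):
CIF value = EXW price + inland to port + export clearance + origin terminal + freight + insurance = 225740.06 + 414.15 + 369.66 + 580.40 + 7475.91 + 610.13 = 235190.31
Import duty = 235190.31 × 17% = 39982.35
Buyer bears (A): 414.15 + 369.66 + 580.40 + 7475.91 + 610.13 + 1100.45 + 280.72 + 2219.16 = 13050.58
Landed cost (A) = invoice 225740.06 + 13050.58 + duty 39982.35 = 278772.99
Supplier B (FOB):
CIF value = FOB price + freight + insurance = 241529.06 + 7475.91 + 610.13 = 249615.10
Import duty = 249615.10 × 17% = 42434.57
Buyer bears (B): 7475.91 + 610.13 + 1100.45 + 280.72 + 2219.16 = 11686.37
Landed cost (B) = invoice 241529.06 + 11686.37 + duty 42434.57 = 295650.00
Difference = |278772.99 − 295650.00| = 16877.01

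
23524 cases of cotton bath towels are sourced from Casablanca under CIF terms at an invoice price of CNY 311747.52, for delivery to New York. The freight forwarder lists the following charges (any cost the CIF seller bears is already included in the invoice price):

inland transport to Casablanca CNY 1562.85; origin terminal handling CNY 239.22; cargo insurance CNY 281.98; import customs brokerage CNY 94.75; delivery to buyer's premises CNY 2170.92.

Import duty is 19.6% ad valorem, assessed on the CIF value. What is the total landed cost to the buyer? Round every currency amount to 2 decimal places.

Total landed cost: CNY 375115.70

CIF: the seller pays costs through ocean freight and marine insurance to the destination port.
Already in the invoice (seller's account under CIF): inland to port, origin terminal, insurance — exclude.
The CIF price already equals the CIF value: 311747.52
Import duty = 311747.52 × 19.6% = 61102.51
Buyer bears: brokerage 94.75 + delivery 2170.92 + duty 61102.51 = 63368.18
Landed cost = invoice 311747.52 + 63368.18 = 375115.70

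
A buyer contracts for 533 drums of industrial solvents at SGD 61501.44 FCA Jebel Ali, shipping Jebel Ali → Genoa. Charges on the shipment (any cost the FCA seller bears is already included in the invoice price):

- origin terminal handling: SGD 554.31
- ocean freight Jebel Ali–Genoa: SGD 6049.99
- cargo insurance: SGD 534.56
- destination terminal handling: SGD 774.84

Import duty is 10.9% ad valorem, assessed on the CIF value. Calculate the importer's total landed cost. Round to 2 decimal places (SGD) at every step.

FCA: the seller delivers export-cleared goods to the carrier; the buyer bears costs from that point.
CIF value = FCA price + origin terminal + freight + insurance = 61501.44 + 554.31 + 6049.99 + 534.56 = 68640.30
Import duty = 68640.30 × 10.9% = 7481.79
Buyer bears: origin terminal 554.31 + freight 6049.99 + insurance 534.56 + destination terminal 774.84 + duty 7481.79 = 15395.49
Landed cost = invoice 61501.44 + 15395.49 = 76896.93

Total landed cost: SGD 76896.93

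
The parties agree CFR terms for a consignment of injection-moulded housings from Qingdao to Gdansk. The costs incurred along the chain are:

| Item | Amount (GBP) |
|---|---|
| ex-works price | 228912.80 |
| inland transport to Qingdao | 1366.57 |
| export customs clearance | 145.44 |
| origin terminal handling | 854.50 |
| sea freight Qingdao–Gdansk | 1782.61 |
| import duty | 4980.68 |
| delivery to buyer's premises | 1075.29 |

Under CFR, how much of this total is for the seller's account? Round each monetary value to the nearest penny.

CFR: the seller pays costs through ocean freight to the destination port, but not insurance.
Seller's account: goods 228912.80 + inland to port 1366.57 + export clearance 145.44 + origin terminal 854.50 + freight 1782.61 = 233061.92
Buyer's account: duty 4980.68 + delivery 1075.29 = 6055.97

Seller's account: GBP 233061.92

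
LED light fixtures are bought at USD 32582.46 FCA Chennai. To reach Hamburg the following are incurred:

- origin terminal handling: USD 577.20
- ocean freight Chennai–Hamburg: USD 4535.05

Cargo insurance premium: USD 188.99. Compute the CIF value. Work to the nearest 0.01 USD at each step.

CIF = FCA price + pre-shipment costs + freight + insurance
CIF = 32582.46 + 577.20 + 4535.05 + 188.99 = 37883.70

CIF value: USD 37883.70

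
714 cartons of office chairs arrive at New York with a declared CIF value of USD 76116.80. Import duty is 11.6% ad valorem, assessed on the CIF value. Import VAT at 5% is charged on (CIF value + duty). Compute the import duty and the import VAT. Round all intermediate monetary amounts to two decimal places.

Import duty: USD 8829.55; import VAT: USD 4247.32

Import duty = 76116.80 × 11.6% = 8829.55
VAT base = CIF + duty = 76116.80 + 8829.55 = 84946.35
Import VAT = 84946.35 × 5% = 4247.32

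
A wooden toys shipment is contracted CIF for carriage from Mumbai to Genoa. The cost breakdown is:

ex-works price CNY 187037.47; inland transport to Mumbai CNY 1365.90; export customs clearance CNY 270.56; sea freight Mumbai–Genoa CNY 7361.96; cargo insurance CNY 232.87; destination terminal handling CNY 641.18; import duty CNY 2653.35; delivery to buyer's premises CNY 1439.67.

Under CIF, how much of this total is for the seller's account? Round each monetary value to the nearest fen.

Seller's account: CNY 196268.76

CIF: the seller pays costs through ocean freight and marine insurance to the destination port.
Seller's account: goods 187037.47 + inland to port 1365.90 + export clearance 270.56 + freight 7361.96 + insurance 232.87 = 196268.76
Buyer's account: destination terminal 641.18 + duty 2653.35 + delivery 1439.67 = 4734.20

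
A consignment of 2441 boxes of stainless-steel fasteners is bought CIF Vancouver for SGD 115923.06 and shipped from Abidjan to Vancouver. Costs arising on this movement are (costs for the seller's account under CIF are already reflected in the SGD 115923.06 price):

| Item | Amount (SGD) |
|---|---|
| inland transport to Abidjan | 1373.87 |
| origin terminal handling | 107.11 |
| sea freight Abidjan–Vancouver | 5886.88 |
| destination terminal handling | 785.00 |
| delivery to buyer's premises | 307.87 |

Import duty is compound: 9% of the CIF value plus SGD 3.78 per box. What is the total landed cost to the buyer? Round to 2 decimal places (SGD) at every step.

CIF: the seller pays costs through ocean freight and marine insurance to the destination port.
Already in the invoice (seller's account under CIF): inland to port, origin terminal, freight — exclude.
The CIF price already equals the CIF value: 115923.06
Ad valorem component: 115923.06 × 9% = 10433.08
Specific component: 2441 × 3.78 = 9226.98
Import duty = 10433.08 + 9226.98 = 19660.06
Buyer bears: destination terminal 785.00 + delivery 307.87 + duty 19660.06 = 20752.93
Landed cost = invoice 115923.06 + 20752.93 = 136675.99

Total landed cost: SGD 136675.99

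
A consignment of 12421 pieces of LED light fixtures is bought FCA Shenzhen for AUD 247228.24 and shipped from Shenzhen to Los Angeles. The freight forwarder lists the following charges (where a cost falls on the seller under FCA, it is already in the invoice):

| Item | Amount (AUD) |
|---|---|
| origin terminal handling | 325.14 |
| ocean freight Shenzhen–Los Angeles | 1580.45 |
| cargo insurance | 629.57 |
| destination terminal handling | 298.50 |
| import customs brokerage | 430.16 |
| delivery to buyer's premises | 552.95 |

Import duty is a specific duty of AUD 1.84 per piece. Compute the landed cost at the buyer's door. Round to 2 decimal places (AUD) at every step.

Total landed cost: AUD 273899.65

FCA: the seller delivers export-cleared goods to the carrier; the buyer bears costs from that point.
CIF value = FCA price + origin terminal + freight + insurance = 247228.24 + 325.14 + 1580.45 + 629.57 = 249763.40
Import duty = 12421 × 1.84 = 22854.64
Buyer bears: origin terminal 325.14 + freight 1580.45 + insurance 629.57 + destination terminal 298.50 + brokerage 430.16 + delivery 552.95 + duty 22854.64 = 26671.41
Landed cost = invoice 247228.24 + 26671.41 = 273899.65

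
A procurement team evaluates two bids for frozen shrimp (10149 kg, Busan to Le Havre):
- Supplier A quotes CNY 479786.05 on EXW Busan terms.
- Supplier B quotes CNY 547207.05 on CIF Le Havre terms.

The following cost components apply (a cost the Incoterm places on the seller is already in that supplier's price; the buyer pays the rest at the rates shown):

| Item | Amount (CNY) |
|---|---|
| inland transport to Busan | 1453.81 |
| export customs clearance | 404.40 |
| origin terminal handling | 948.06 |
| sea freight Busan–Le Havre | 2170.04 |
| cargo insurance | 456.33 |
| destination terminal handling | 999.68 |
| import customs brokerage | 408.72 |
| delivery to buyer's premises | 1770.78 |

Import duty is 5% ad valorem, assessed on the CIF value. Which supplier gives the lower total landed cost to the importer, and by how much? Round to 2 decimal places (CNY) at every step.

Supplier A (EXW):
CIF value = EXW price + inland to port + export clearance + origin terminal + freight + insurance = 479786.05 + 1453.81 + 404.40 + 948.06 + 2170.04 + 456.33 = 485218.69
Import duty = 485218.69 × 5% = 24260.93
Buyer bears (A): 1453.81 + 404.40 + 948.06 + 2170.04 + 456.33 + 999.68 + 408.72 + 1770.78 = 8611.82
Landed cost (A) = invoice 479786.05 + 8611.82 + duty 24260.93 = 512658.80
Supplier B (CIF):
The CIF price already equals the CIF value: 547207.05
Import duty = 547207.05 × 5% = 27360.35
Buyer bears (B): 999.68 + 408.72 + 1770.78 = 3179.18
Landed cost (B) = invoice 547207.05 + 3179.18 + duty 27360.35 = 577746.58
Difference = |512658.80 − 577746.58| = 65087.78

Supplier A is cheaper by CNY 65087.78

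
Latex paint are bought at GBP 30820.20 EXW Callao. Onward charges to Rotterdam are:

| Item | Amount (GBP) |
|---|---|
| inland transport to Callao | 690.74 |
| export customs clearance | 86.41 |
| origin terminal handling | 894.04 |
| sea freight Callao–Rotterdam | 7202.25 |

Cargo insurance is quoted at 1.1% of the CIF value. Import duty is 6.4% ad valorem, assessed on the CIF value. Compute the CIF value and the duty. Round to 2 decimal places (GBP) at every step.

CIF value: GBP 40135.13; import duty: GBP 2568.65

Let C be the CIF value. C = EXW price + pre-shipment costs + freight + 1.1% × C
C − 1.1% × C = 30820.20 + 690.74 + 86.41 + 894.04 + 7202.25
0.989 × C = 39693.64
C = 39693.64 / 0.989 = 40135.13
Insurance premium = 1.1% × 40135.13 = 441.49
Import duty = 40135.13 × 6.4% = 2568.65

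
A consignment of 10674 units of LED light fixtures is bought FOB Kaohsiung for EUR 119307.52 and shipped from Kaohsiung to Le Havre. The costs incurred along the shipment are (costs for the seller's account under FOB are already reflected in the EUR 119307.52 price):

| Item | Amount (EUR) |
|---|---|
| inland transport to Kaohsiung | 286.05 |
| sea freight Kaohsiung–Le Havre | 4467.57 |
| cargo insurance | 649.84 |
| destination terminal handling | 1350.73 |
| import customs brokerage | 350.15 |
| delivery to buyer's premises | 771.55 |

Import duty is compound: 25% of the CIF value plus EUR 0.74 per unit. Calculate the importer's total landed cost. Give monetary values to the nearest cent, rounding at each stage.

FOB: the seller bears costs until goods are on board at the origin port; the buyer bears freight, insurance and all costs thereafter.
Already in the invoice (seller's account under FOB): inland to port — exclude.
CIF value = FOB price + freight + insurance = 119307.52 + 4467.57 + 649.84 = 124424.93
Ad valorem component: 124424.93 × 25% = 31106.23
Specific component: 10674 × 0.74 = 7898.76
Import duty = 31106.23 + 7898.76 = 39004.99
Buyer bears: freight 4467.57 + insurance 649.84 + destination terminal 1350.73 + brokerage 350.15 + delivery 771.55 + duty 39004.99 = 46594.83
Landed cost = invoice 119307.52 + 46594.83 = 165902.35

Total landed cost: EUR 165902.35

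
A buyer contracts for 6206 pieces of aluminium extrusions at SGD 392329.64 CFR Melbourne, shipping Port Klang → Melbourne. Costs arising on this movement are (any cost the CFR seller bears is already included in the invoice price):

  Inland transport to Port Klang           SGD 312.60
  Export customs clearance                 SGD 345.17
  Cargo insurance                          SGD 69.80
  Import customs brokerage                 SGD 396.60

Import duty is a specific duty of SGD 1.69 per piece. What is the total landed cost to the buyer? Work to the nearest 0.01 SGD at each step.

CFR: the seller pays costs through ocean freight to the destination port, but not insurance.
Already in the invoice (seller's account under CFR): inland to port, export clearance — exclude.
CIF value = CFR price + insurance = 392329.64 + 69.80 = 392399.44
Import duty = 6206 × 1.69 = 10488.14
Buyer bears: insurance 69.80 + brokerage 396.60 + duty 10488.14 = 10954.54
Landed cost = invoice 392329.64 + 10954.54 = 403284.18

Total landed cost: SGD 403284.18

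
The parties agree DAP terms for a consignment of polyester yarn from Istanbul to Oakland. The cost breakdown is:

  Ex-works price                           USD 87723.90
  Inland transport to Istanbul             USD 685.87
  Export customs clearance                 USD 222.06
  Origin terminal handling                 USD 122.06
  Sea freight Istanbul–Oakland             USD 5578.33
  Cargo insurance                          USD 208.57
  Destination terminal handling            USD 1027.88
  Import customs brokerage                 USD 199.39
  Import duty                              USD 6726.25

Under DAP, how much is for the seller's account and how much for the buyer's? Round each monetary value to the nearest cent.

DAP: the seller bears all costs to the named destination except import duty and clearance.
Seller's account: goods 87723.90 + inland to port 685.87 + export clearance 222.06 + origin terminal 122.06 + freight 5578.33 + insurance 208.57 + destination terminal 1027.88 = 95568.67
Buyer's account: brokerage 199.39 + duty 6726.25 = 6925.64

Seller: USD 95568.67; buyer: USD 6925.64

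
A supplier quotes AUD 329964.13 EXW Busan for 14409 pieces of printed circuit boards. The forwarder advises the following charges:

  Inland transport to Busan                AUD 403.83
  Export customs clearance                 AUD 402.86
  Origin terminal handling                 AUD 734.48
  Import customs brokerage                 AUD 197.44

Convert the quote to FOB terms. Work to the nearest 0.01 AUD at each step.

FOB price: AUD 331505.30

Not relevant to the conversion: brokerage — on the buyer under both terms; not part of either seller's price.
From EXW to FOB, the seller additionally bears: inland to port, export clearance, origin terminal.
FOB price = 329964.13 + 403.83 + 402.86 + 734.48 = 331505.30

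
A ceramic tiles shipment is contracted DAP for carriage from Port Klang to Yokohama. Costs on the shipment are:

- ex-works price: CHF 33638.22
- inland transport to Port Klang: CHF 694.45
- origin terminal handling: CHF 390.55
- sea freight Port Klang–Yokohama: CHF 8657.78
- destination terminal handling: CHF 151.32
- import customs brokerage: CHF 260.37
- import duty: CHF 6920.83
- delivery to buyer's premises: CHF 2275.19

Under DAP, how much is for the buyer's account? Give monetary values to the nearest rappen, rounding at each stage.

Buyer's account: CHF 7181.20

DAP: the seller bears all costs to the named destination except import duty and clearance.
Seller's account: goods 33638.22 + inland to port 694.45 + origin terminal 390.55 + freight 8657.78 + destination terminal 151.32 + delivery 2275.19 = 45807.51
Buyer's account: brokerage 260.37 + duty 6920.83 = 7181.20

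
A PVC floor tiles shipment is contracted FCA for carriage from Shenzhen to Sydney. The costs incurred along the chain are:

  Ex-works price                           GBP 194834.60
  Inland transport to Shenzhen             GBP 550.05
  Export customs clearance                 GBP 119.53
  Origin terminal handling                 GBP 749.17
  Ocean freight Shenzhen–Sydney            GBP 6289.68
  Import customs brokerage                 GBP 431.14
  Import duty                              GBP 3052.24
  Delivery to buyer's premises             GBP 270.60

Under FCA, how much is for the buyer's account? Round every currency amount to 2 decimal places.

Buyer's account: GBP 10792.83

FCA: the seller delivers export-cleared goods to the carrier; the buyer bears costs from that point.
Seller's account: goods 194834.60 + inland to port 550.05 + export clearance 119.53 = 195504.18
Buyer's account: origin terminal 749.17 + freight 6289.68 + brokerage 431.14 + duty 3052.24 + delivery 270.60 = 10792.83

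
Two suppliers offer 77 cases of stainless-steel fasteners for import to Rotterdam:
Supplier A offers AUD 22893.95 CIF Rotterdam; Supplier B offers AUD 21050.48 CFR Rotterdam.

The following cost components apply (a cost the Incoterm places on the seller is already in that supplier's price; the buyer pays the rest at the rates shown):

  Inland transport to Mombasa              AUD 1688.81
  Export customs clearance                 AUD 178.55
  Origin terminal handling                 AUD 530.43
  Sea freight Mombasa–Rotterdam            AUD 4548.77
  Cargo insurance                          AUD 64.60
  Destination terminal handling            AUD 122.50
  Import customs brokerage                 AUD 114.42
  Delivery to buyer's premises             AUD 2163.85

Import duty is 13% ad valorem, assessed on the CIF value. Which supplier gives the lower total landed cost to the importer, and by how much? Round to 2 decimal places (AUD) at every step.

Supplier B is cheaper by AUD 2010.12

Supplier A (CIF):
The CIF price already equals the CIF value: 22893.95
Import duty = 22893.95 × 13% = 2976.21
Buyer bears (A): 122.50 + 114.42 + 2163.85 = 2400.77
Landed cost (A) = invoice 22893.95 + 2400.77 + duty 2976.21 = 28270.93
Supplier B (CFR):
CIF value = CFR price + insurance = 21050.48 + 64.60 = 21115.08
Import duty = 21115.08 × 13% = 2744.96
Buyer bears (B): 64.60 + 122.50 + 114.42 + 2163.85 = 2465.37
Landed cost (B) = invoice 21050.48 + 2465.37 + duty 2744.96 = 26260.81
Difference = |28270.93 − 26260.81| = 2010.12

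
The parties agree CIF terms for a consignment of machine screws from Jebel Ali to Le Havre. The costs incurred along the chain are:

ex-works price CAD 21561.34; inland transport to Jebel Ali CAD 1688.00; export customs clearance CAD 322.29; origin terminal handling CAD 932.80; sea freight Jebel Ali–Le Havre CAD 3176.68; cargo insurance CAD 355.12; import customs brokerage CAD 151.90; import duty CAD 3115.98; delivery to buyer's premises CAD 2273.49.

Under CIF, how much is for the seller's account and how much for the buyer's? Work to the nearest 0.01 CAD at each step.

Seller: CAD 28036.23; buyer: CAD 5541.37

CIF: the seller pays costs through ocean freight and marine insurance to the destination port.
Seller's account: goods 21561.34 + inland to port 1688.00 + export clearance 322.29 + origin terminal 932.80 + freight 3176.68 + insurance 355.12 = 28036.23
Buyer's account: brokerage 151.90 + duty 3115.98 + delivery 2273.49 = 5541.37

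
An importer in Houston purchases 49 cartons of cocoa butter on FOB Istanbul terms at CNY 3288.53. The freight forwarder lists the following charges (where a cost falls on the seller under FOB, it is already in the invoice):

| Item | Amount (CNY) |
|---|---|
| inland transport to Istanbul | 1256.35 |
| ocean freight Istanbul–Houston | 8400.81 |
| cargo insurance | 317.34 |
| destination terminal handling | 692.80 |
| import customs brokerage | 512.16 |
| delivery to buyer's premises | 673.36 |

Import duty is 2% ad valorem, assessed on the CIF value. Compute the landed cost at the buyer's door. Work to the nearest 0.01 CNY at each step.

FOB: the seller bears costs until goods are on board at the origin port; the buyer bears freight, insurance and all costs thereafter.
Already in the invoice (seller's account under FOB): inland to port — exclude.
CIF value = FOB price + freight + insurance = 3288.53 + 8400.81 + 317.34 = 12006.68
Import duty = 12006.68 × 2% = 240.13
Buyer bears: freight 8400.81 + insurance 317.34 + destination terminal 692.80 + brokerage 512.16 + delivery 673.36 + duty 240.13 = 10836.60
Landed cost = invoice 3288.53 + 10836.60 = 14125.13

Total landed cost: CNY 14125.13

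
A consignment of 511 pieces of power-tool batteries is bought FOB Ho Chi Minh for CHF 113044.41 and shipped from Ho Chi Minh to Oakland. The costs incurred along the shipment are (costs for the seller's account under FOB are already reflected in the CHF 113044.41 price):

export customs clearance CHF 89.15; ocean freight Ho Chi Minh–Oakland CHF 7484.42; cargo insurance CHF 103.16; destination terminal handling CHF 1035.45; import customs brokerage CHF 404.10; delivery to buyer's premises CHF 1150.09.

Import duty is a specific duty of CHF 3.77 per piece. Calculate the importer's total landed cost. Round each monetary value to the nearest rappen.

FOB: the seller bears costs until goods are on board at the origin port; the buyer bears freight, insurance and all costs thereafter.
Already in the invoice (seller's account under FOB): export clearance — exclude.
CIF value = FOB price + freight + insurance = 113044.41 + 7484.42 + 103.16 = 120631.99
Import duty = 511 × 3.77 = 1926.47
Buyer bears: freight 7484.42 + insurance 103.16 + destination terminal 1035.45 + brokerage 404.10 + delivery 1150.09 + duty 1926.47 = 12103.69
Landed cost = invoice 113044.41 + 12103.69 = 125148.10

Total landed cost: CHF 125148.10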